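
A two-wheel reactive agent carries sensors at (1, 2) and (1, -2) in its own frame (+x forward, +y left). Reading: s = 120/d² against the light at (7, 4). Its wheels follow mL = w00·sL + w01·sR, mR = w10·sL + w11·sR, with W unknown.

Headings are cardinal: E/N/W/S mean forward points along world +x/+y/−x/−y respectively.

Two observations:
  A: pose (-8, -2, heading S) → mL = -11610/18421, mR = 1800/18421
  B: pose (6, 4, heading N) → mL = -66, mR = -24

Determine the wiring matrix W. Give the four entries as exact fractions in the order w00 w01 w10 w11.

-1/2 -1 1/2 -1/2

obs A: pose=(-8,-2,S) → sL=60/109, sR=60/169, mL=-11610/18421, mR=1800/18421
obs B: pose=(6,4,N) → sL=12, sR=60, mL=-66, mR=-24
sensor matrix S = [[60/109, 60/169], [12, 60]]; det S = 529920/18421
solve [mL_A; mL_B] = S·[w00; w01] and [mR_A; mR_B] = S·[w10; w11]:
  w00 = -1/2, w01 = -1, w10 = 1/2, w11 = -1/2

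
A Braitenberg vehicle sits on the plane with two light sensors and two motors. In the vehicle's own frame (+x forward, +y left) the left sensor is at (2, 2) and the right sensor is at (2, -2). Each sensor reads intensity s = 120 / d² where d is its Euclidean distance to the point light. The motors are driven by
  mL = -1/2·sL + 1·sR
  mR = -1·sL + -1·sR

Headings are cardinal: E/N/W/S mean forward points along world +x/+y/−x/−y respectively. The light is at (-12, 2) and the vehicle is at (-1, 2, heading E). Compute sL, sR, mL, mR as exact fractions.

left sensor world pos  = (1, 4); dL² = 173
right sensor world pos = (1, 0); dR² = 173
sL = 120/173 = 120/173
sR = 120/173 = 120/173
mL = -1/2·sL + 1·sR = 60/173
mR = -1·sL + -1·sR = -240/173

120/173 120/173 60/173 -240/173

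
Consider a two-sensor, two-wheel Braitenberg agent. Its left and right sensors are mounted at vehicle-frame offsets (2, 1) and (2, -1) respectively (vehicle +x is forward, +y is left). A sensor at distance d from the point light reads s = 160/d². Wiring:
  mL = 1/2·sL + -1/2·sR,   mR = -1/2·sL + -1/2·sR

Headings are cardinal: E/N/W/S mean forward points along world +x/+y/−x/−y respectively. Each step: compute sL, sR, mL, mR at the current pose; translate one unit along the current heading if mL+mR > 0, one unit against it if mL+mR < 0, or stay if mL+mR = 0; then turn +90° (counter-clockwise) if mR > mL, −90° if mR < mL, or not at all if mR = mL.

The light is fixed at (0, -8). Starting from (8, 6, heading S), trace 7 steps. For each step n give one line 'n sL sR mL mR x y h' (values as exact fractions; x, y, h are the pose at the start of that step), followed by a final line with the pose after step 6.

n=0: pose=(8,6,S); sL=32/45, sR=160/193; mL=-512/8685, mR=-6688/8685; mL+mR=-160/193 → advance -1; mR−mL=-32/45 → turn -1·90°
n=1: pose=(8,7,W); sL=20/29, sR=40/73; mL=150/2117, mR=-1310/2117; mL+mR=-40/73 → advance -1; mR−mL=-20/29 → turn -1·90°
n=2: pose=(9,7,N); sL=160/353, sR=160/389; mL=2880/137317, mR=-59360/137317; mL+mR=-160/389 → advance -1; mR−mL=-160/353 → turn -1·90°
n=3: pose=(9,6,E); sL=80/173, sR=16/29; mL=-224/5017, mR=-2544/5017; mL+mR=-16/29 → advance -1; mR−mL=-80/173 → turn -1·90°
n=4: pose=(8,6,S); sL=32/45, sR=160/193; mL=-512/8685, mR=-6688/8685; mL+mR=-160/193 → advance -1; mR−mL=-32/45 → turn -1·90°
n=5: pose=(8,7,W); sL=20/29, sR=40/73; mL=150/2117, mR=-1310/2117; mL+mR=-40/73 → advance -1; mR−mL=-20/29 → turn -1·90°
n=6: pose=(9,7,N); sL=160/353, sR=160/389; mL=2880/137317, mR=-59360/137317; mL+mR=-160/389 → advance -1; mR−mL=-160/353 → turn -1·90°

0 32/45 160/193 -512/8685 -6688/8685 8 6 S
1 20/29 40/73 150/2117 -1310/2117 8 7 W
2 160/353 160/389 2880/137317 -59360/137317 9 7 N
3 80/173 16/29 -224/5017 -2544/5017 9 6 E
4 32/45 160/193 -512/8685 -6688/8685 8 6 S
5 20/29 40/73 150/2117 -1310/2117 8 7 W
6 160/353 160/389 2880/137317 -59360/137317 9 7 N
final 9 6 E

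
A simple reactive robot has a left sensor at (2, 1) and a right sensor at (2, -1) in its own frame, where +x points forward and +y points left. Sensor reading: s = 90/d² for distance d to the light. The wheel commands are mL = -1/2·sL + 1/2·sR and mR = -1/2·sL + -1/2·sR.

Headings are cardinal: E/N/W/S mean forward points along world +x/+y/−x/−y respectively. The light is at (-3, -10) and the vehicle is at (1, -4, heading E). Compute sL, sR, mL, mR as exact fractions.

left sensor world pos  = (3, -3); dL² = 85
right sensor world pos = (3, -5); dR² = 61
sL = 90/85 = 18/17
sR = 90/61 = 90/61
mL = -1/2·sL + 1/2·sR = 216/1037
mR = -1/2·sL + -1/2·sR = -1314/1037

18/17 90/61 216/1037 -1314/1037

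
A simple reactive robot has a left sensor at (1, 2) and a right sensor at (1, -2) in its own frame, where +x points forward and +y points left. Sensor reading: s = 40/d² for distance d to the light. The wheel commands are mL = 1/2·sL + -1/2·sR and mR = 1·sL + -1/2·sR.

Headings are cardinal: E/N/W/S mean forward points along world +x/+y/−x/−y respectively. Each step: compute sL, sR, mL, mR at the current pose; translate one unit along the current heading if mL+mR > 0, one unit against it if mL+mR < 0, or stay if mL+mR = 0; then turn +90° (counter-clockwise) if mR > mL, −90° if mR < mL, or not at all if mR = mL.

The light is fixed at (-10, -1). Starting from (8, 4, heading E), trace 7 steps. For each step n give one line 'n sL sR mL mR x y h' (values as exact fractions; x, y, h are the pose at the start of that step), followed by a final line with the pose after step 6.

0 4/41 4/37 -8/1517 66/1517 8 4 E
1 8/65 40/477 608/31005 2516/31005 9 4 N
2 2/17 10/97 12/1649 109/1649 9 5 W
3 8/85 40/281 -576/23885 548/23885 8 5 S
4 20/221 20/193 -280/42653 1650/42653 8 6 E
5 40/353 8/101 608/35653 2628/35653 9 6 N
6 1/9 5/53 4/477 61/954 9 7 W
final 8 7 S

n=0: pose=(8,4,E); sL=4/41, sR=4/37; mL=-8/1517, mR=66/1517; mL+mR=58/1517 → advance +1; mR−mL=2/41 → turn +1·90°
n=1: pose=(9,4,N); sL=8/65, sR=40/477; mL=608/31005, mR=2516/31005; mL+mR=3124/31005 → advance +1; mR−mL=4/65 → turn +1·90°
n=2: pose=(9,5,W); sL=2/17, sR=10/97; mL=12/1649, mR=109/1649; mL+mR=121/1649 → advance +1; mR−mL=1/17 → turn +1·90°
n=3: pose=(8,5,S); sL=8/85, sR=40/281; mL=-576/23885, mR=548/23885; mL+mR=-28/23885 → advance -1; mR−mL=4/85 → turn +1·90°
n=4: pose=(8,6,E); sL=20/221, sR=20/193; mL=-280/42653, mR=1650/42653; mL+mR=1370/42653 → advance +1; mR−mL=10/221 → turn +1·90°
n=5: pose=(9,6,N); sL=40/353, sR=8/101; mL=608/35653, mR=2628/35653; mL+mR=3236/35653 → advance +1; mR−mL=20/353 → turn +1·90°
n=6: pose=(9,7,W); sL=1/9, sR=5/53; mL=4/477, mR=61/954; mL+mR=23/318 → advance +1; mR−mL=1/18 → turn +1·90°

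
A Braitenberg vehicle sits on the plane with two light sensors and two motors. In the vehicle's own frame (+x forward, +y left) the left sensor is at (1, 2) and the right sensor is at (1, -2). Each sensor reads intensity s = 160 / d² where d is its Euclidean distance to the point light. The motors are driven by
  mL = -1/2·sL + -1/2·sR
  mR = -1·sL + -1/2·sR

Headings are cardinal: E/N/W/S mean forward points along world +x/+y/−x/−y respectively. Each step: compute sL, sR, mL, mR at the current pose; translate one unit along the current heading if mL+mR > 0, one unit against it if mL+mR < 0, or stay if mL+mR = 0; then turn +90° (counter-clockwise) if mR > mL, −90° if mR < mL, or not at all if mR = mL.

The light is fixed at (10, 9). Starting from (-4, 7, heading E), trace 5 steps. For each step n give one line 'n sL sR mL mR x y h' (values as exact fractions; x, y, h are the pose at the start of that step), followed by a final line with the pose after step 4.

n=0: pose=(-4,7,E); sL=160/169, sR=32/37; mL=-5664/6253, mR=-8624/6253; mL+mR=-14288/6253 → advance -1; mR−mL=-80/169 → turn -1·90°
n=1: pose=(-5,7,S); sL=80/89, sR=80/149; mL=-9520/13261, mR=-15480/13261; mL+mR=-25000/13261 → advance -1; mR−mL=-40/89 → turn -1·90°
n=2: pose=(-5,8,W); sL=32/53, sR=160/257; mL=-8352/13621, mR=-12464/13621; mL+mR=-20816/13621 → advance -1; mR−mL=-16/53 → turn -1·90°
n=3: pose=(-4,8,N); sL=5/8, sR=10/9; mL=-125/144, mR=-85/72; mL+mR=-295/144 → advance -1; mR−mL=-5/16 → turn -1·90°
n=4: pose=(-4,7,E); sL=160/169, sR=32/37; mL=-5664/6253, mR=-8624/6253; mL+mR=-14288/6253 → advance -1; mR−mL=-80/169 → turn -1·90°

0 160/169 32/37 -5664/6253 -8624/6253 -4 7 E
1 80/89 80/149 -9520/13261 -15480/13261 -5 7 S
2 32/53 160/257 -8352/13621 -12464/13621 -5 8 W
3 5/8 10/9 -125/144 -85/72 -4 8 N
4 160/169 32/37 -5664/6253 -8624/6253 -4 7 E
final -5 7 S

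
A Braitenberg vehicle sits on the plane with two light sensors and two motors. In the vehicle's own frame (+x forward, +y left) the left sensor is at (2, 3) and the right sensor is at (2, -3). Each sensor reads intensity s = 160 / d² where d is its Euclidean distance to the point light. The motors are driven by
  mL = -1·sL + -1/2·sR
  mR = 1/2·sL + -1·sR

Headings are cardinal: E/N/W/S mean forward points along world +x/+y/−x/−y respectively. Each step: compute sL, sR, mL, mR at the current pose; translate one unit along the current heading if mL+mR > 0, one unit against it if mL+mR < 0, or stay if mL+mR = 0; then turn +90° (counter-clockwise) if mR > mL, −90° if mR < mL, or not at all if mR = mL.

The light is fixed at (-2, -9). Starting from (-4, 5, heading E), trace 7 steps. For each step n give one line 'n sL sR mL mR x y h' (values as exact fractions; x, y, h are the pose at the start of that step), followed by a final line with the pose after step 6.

0 160/289 160/121 -42480/34969 -36560/34969 -4 5 E
1 40/73 5/8 -1005/1168 -205/584 -5 5 N
2 32/25 160/281 -10992/7025 496/7025 -5 4 W
3 80/61 80/73 -8280/4453 -1960/4453 -4 4 S
4 160/289 160/121 -42480/34969 -36560/34969 -4 5 E
5 40/73 5/8 -1005/1168 -205/584 -5 5 N
6 32/25 160/281 -10992/7025 496/7025 -5 4 W
final -4 4 S

n=0: pose=(-4,5,E); sL=160/289, sR=160/121; mL=-42480/34969, mR=-36560/34969; mL+mR=-79040/34969 → advance -1; mR−mL=5920/34969 → turn +1·90°
n=1: pose=(-5,5,N); sL=40/73, sR=5/8; mL=-1005/1168, mR=-205/584; mL+mR=-1415/1168 → advance -1; mR−mL=595/1168 → turn +1·90°
n=2: pose=(-5,4,W); sL=32/25, sR=160/281; mL=-10992/7025, mR=496/7025; mL+mR=-10496/7025 → advance -1; mR−mL=11488/7025 → turn +1·90°
n=3: pose=(-4,4,S); sL=80/61, sR=80/73; mL=-8280/4453, mR=-1960/4453; mL+mR=-10240/4453 → advance -1; mR−mL=6320/4453 → turn +1·90°
n=4: pose=(-4,5,E); sL=160/289, sR=160/121; mL=-42480/34969, mR=-36560/34969; mL+mR=-79040/34969 → advance -1; mR−mL=5920/34969 → turn +1·90°
n=5: pose=(-5,5,N); sL=40/73, sR=5/8; mL=-1005/1168, mR=-205/584; mL+mR=-1415/1168 → advance -1; mR−mL=595/1168 → turn +1·90°
n=6: pose=(-5,4,W); sL=32/25, sR=160/281; mL=-10992/7025, mR=496/7025; mL+mR=-10496/7025 → advance -1; mR−mL=11488/7025 → turn +1·90°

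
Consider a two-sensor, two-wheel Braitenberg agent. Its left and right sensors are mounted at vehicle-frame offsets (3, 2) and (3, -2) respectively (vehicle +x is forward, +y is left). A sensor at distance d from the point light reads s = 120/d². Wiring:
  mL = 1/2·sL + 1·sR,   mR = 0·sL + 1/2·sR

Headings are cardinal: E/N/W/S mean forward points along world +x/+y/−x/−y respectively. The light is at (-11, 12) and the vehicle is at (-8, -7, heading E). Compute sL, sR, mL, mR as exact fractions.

24/65 40/159 4508/10335 20/159

left sensor world pos  = (-5, -5); dL² = 325
right sensor world pos = (-5, -9); dR² = 477
sL = 120/325 = 24/65
sR = 120/477 = 40/159
mL = 1/2·sL + 1·sR = 4508/10335
mR = 0·sL + 1/2·sR = 20/159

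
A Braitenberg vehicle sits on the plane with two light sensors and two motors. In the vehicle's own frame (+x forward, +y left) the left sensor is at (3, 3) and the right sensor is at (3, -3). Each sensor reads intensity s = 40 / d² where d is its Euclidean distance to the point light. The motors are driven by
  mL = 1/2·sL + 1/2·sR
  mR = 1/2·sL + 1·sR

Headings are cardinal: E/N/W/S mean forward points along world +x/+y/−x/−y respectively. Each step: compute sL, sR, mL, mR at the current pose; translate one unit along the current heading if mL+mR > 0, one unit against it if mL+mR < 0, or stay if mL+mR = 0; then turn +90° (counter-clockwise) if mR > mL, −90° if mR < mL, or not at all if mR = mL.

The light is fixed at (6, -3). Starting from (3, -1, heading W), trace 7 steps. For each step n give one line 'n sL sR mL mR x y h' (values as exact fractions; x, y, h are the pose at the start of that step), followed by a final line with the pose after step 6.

n=0: pose=(3,-1,W); sL=40/37, sR=40/61; mL=1960/2257, mR=2700/2257; mL+mR=4660/2257 → advance +1; mR−mL=20/61 → turn +1·90°
n=1: pose=(2,-1,S); sL=20, sR=4/5; mL=52/5, mR=54/5; mL+mR=106/5 → advance +1; mR−mL=2/5 → turn +1·90°
n=2: pose=(2,-2,E); sL=40/17, sR=8; mL=88/17, mR=156/17; mL+mR=244/17 → advance +1; mR−mL=4 → turn +1·90°
n=3: pose=(3,-2,N); sL=10/13, sR=5/2; mL=85/52, mR=75/26; mL+mR=235/52 → advance +1; mR−mL=5/4 → turn +1·90°
n=4: pose=(3,-1,W); sL=40/37, sR=40/61; mL=1960/2257, mR=2700/2257; mL+mR=4660/2257 → advance +1; mR−mL=20/61 → turn +1·90°
n=5: pose=(2,-1,S); sL=20, sR=4/5; mL=52/5, mR=54/5; mL+mR=106/5 → advance +1; mR−mL=2/5 → turn +1·90°
n=6: pose=(2,-2,E); sL=40/17, sR=8; mL=88/17, mR=156/17; mL+mR=244/17 → advance +1; mR−mL=4 → turn +1·90°

0 40/37 40/61 1960/2257 2700/2257 3 -1 W
1 20 4/5 52/5 54/5 2 -1 S
2 40/17 8 88/17 156/17 2 -2 E
3 10/13 5/2 85/52 75/26 3 -2 N
4 40/37 40/61 1960/2257 2700/2257 3 -1 W
5 20 4/5 52/5 54/5 2 -1 S
6 40/17 8 88/17 156/17 2 -2 E
final 3 -2 N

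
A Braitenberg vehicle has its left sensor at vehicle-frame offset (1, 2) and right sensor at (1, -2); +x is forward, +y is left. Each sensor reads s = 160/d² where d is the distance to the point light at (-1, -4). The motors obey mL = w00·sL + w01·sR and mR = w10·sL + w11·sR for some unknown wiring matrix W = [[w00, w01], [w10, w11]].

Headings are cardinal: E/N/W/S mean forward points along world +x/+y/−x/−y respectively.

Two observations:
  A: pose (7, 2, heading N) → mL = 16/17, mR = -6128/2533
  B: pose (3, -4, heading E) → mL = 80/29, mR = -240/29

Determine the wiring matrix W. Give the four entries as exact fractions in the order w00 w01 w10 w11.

1/2 0 -1 -1/2

obs A: pose=(7,2,N) → sL=32/17, sR=160/149, mL=16/17, mR=-6128/2533
obs B: pose=(3,-4,E) → sL=160/29, sR=160/29, mL=80/29, mR=-240/29
sensor matrix S = [[32/17, 160/149], [160/29, 160/29]]; det S = 327680/73457
solve [mL_A; mL_B] = S·[w00; w01] and [mR_A; mR_B] = S·[w10; w11]:
  w00 = 1/2, w01 = 0, w10 = -1, w11 = -1/2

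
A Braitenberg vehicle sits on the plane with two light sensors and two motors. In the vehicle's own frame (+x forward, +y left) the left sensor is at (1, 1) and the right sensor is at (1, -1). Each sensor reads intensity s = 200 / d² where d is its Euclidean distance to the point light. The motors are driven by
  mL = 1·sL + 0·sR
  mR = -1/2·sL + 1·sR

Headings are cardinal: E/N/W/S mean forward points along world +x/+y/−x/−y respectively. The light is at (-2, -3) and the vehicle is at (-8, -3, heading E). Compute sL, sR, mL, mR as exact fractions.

left sensor world pos  = (-7, -2); dL² = 26
right sensor world pos = (-7, -4); dR² = 26
sL = 200/26 = 100/13
sR = 200/26 = 100/13
mL = 1·sL + 0·sR = 100/13
mR = -1/2·sL + 1·sR = 50/13

100/13 100/13 100/13 50/13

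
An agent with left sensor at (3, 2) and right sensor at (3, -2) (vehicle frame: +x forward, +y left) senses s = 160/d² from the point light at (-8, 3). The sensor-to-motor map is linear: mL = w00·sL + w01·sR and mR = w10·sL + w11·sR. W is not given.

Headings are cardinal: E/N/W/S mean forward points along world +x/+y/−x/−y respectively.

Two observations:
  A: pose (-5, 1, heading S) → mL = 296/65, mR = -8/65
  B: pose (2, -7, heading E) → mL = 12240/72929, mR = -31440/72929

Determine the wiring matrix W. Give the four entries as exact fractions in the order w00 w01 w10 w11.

-1/2 1 -1 1/2

obs A: pose=(-5,1,S) → sL=16/5, sR=80/13, mL=296/65, mR=-8/65
obs B: pose=(2,-7,E) → sL=160/233, sR=160/313, mL=12240/72929, mR=-31440/72929
sensor matrix S = [[16/5, 80/13], [160/233, 160/313]]; det S = -2455552/948077
solve [mL_A; mL_B] = S·[w00; w01] and [mR_A; mR_B] = S·[w10; w11]:
  w00 = -1/2, w01 = 1, w10 = -1, w11 = 1/2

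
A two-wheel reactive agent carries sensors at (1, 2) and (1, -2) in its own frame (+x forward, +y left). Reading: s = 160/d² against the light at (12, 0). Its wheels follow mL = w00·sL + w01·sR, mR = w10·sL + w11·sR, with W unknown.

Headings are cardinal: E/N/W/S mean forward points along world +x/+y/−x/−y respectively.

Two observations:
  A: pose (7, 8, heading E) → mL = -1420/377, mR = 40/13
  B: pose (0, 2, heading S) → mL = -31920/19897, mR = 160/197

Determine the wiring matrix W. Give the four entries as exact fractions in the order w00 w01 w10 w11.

obs A: pose=(7,8,E) → sL=40/29, sR=40/13, mL=-1420/377, mR=40/13
obs B: pose=(0,2,S) → sL=160/101, sR=160/197, mL=-31920/19897, mR=160/197
sensor matrix S = [[40/29, 40/13], [160/101, 160/197]]; det S = -28160000/7501169
solve [mL_A; mL_B] = S·[w00; w01] and [mR_A; mR_B] = S·[w10; w11]:
  w00 = -1/2, w01 = -1, w10 = 0, w11 = 1

-1/2 -1 0 1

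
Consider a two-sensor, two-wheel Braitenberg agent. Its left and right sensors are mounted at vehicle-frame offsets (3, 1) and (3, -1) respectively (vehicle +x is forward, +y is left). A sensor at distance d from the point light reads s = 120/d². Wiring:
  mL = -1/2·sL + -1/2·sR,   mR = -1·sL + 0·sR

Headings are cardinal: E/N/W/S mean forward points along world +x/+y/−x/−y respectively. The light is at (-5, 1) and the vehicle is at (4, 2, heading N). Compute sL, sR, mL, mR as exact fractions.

3/2 30/29 -147/116 -3/2

left sensor world pos  = (3, 5); dL² = 80
right sensor world pos = (5, 5); dR² = 116
sL = 120/80 = 3/2
sR = 120/116 = 30/29
mL = -1/2·sL + -1/2·sR = -147/116
mR = -1·sL + 0·sR = -3/2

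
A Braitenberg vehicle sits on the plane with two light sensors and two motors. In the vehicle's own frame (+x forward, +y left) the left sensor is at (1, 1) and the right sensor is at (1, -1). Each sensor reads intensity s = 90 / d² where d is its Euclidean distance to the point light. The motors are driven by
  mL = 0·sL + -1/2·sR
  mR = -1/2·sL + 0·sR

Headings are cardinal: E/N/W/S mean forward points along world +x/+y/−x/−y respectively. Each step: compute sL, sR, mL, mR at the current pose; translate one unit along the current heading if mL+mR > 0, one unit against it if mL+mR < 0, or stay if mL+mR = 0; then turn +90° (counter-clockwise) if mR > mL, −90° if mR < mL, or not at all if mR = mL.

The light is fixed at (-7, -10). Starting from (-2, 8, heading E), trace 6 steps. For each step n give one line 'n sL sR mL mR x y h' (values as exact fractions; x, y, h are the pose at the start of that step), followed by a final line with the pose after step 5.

0 90/397 18/65 -9/65 -45/397 -2 8 E
1 9/37 45/193 -45/386 -9/74 -3 8 N
2 90/349 90/281 -45/281 -45/349 -3 7 E
3 45/164 9/34 -9/68 -45/328 -4 7 N
4 18/61 90/241 -45/241 -9/61 -4 6 E
5 9/29 45/149 -45/298 -9/58 -5 6 N
final -5 5 E

n=0: pose=(-2,8,E); sL=90/397, sR=18/65; mL=-9/65, mR=-45/397; mL+mR=-6498/25805 → advance -1; mR−mL=648/25805 → turn +1·90°
n=1: pose=(-3,8,N); sL=9/37, sR=45/193; mL=-45/386, mR=-9/74; mL+mR=-1701/7141 → advance -1; mR−mL=-36/7141 → turn -1·90°
n=2: pose=(-3,7,E); sL=90/349, sR=90/281; mL=-45/281, mR=-45/349; mL+mR=-28350/98069 → advance -1; mR−mL=3060/98069 → turn +1·90°
n=3: pose=(-4,7,N); sL=45/164, sR=9/34; mL=-9/68, mR=-45/328; mL+mR=-1503/5576 → advance -1; mR−mL=-27/5576 → turn -1·90°
n=4: pose=(-4,6,E); sL=18/61, sR=90/241; mL=-45/241, mR=-9/61; mL+mR=-4914/14701 → advance -1; mR−mL=576/14701 → turn +1·90°
n=5: pose=(-5,6,N); sL=9/29, sR=45/149; mL=-45/298, mR=-9/58; mL+mR=-1323/4321 → advance -1; mR−mL=-18/4321 → turn -1·90°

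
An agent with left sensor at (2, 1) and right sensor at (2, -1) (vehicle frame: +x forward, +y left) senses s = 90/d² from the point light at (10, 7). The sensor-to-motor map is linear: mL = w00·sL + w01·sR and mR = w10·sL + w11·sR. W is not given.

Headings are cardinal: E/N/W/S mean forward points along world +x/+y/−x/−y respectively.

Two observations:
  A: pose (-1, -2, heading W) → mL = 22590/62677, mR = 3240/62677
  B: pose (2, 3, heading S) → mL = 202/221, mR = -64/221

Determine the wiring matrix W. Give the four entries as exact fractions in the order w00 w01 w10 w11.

1/2 1/2 -1 1

obs A: pose=(-1,-2,W) → sL=90/269, sR=90/233, mL=22590/62677, mR=3240/62677
obs B: pose=(2,3,S) → sL=18/17, sR=10/13, mL=202/221, mR=-64/221
sensor matrix S = [[90/269, 90/233], [18/17, 10/13]]; det S = -2100240/13851617
solve [mL_A; mL_B] = S·[w00; w01] and [mR_A; mR_B] = S·[w10; w11]:
  w00 = 1/2, w01 = 1/2, w10 = -1, w11 = 1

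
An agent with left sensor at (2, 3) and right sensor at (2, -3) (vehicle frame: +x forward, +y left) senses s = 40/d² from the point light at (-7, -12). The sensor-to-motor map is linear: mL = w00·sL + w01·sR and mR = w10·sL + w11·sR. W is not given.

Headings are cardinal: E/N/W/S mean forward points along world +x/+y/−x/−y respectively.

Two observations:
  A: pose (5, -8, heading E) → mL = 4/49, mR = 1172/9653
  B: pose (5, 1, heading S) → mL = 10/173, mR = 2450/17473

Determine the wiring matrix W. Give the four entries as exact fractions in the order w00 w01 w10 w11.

obs A: pose=(5,-8,E) → sL=8/49, sR=40/197, mL=4/49, mR=1172/9653
obs B: pose=(5,1,S) → sL=20/173, sR=20/101, mL=10/173, mR=2450/17473
sensor matrix S = [[8/49, 40/197], [20/173, 20/101]]; det S = 1493760/168666869
solve [mL_A; mL_B] = S·[w00; w01] and [mR_A; mR_B] = S·[w10; w11]:
  w00 = 1/2, w01 = 0, w10 = -1/2, w11 = 1

1/2 0 -1/2 1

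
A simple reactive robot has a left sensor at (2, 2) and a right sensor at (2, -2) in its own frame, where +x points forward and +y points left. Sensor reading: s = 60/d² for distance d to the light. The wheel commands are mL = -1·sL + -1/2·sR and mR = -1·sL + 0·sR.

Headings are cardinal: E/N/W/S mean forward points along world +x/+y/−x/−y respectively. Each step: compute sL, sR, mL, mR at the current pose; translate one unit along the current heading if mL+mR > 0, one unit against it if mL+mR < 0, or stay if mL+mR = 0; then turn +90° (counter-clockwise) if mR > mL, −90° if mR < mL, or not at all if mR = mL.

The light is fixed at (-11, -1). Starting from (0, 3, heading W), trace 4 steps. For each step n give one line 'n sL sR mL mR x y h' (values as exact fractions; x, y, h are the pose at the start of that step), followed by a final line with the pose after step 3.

0 12/17 20/39 -638/663 -12/17 0 3 W
1 3/10 15/26 -153/260 -3/10 1 3 S
2 12/49 12/41 -786/2009 -12/49 1 4 E
3 6/13 30/109 -849/1417 -6/13 0 4 N
final 0 3 W

n=0: pose=(0,3,W); sL=12/17, sR=20/39; mL=-638/663, mR=-12/17; mL+mR=-1106/663 → advance -1; mR−mL=10/39 → turn +1·90°
n=1: pose=(1,3,S); sL=3/10, sR=15/26; mL=-153/260, mR=-3/10; mL+mR=-231/260 → advance -1; mR−mL=15/52 → turn +1·90°
n=2: pose=(1,4,E); sL=12/49, sR=12/41; mL=-786/2009, mR=-12/49; mL+mR=-1278/2009 → advance -1; mR−mL=6/41 → turn +1·90°
n=3: pose=(0,4,N); sL=6/13, sR=30/109; mL=-849/1417, mR=-6/13; mL+mR=-1503/1417 → advance -1; mR−mL=15/109 → turn +1·90°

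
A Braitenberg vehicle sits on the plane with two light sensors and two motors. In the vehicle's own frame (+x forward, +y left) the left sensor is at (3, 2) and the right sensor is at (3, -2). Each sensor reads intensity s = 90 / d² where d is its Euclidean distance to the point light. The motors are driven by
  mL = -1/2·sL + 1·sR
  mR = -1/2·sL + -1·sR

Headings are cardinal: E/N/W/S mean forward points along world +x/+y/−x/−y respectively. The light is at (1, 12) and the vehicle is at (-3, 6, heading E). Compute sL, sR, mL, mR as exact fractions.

90/17 18/13 -279/221 -891/221

left sensor world pos  = (0, 8); dL² = 17
right sensor world pos = (0, 4); dR² = 65
sL = 90/17 = 90/17
sR = 90/65 = 18/13
mL = -1/2·sL + 1·sR = -279/221
mR = -1/2·sL + -1·sR = -891/221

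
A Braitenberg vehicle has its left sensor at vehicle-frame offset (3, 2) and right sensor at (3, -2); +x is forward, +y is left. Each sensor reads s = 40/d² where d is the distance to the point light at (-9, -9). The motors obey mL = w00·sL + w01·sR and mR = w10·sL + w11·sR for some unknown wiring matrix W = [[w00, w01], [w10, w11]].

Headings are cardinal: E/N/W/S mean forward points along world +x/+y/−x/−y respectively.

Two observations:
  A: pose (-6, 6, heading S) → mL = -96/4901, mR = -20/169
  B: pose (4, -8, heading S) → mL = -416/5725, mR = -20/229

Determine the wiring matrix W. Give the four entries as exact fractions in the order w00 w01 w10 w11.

obs A: pose=(-6,6,S) → sL=40/169, sR=8/29, mL=-96/4901, mR=-20/169
obs B: pose=(4,-8,S) → sL=40/229, sR=8/25, mL=-416/5725, mR=-20/229
sensor matrix S = [[40/169, 8/29], [40/229, 8/25]]; det S = 154624/5611645
solve [mL_A; mL_B] = S·[w00; w01] and [mR_A; mR_B] = S·[w10; w11]:
  w00 = 1/2, w01 = -1/2, w10 = -1/2, w11 = 0

1/2 -1/2 -1/2 0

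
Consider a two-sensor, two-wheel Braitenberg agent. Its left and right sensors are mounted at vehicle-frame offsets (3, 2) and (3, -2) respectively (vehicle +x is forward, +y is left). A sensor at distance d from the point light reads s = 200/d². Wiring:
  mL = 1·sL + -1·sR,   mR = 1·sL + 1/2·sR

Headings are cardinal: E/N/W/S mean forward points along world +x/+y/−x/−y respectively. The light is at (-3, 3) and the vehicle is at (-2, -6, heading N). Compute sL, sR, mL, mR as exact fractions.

left sensor world pos  = (-4, -3); dL² = 37
right sensor world pos = (0, -3); dR² = 45
sL = 200/37 = 200/37
sR = 200/45 = 40/9
mL = 1·sL + -1·sR = 320/333
mR = 1·sL + 1/2·sR = 2540/333

200/37 40/9 320/333 2540/333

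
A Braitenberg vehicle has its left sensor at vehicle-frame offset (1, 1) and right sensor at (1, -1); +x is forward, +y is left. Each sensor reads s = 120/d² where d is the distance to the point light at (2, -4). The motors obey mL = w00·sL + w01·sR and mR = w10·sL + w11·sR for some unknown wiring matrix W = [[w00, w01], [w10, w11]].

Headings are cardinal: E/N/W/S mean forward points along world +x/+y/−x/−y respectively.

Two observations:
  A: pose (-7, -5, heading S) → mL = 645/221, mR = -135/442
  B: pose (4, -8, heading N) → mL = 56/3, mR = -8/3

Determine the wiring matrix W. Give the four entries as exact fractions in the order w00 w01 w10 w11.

1 1 -1/2 1/2

obs A: pose=(-7,-5,S) → sL=30/17, sR=15/13, mL=645/221, mR=-135/442
obs B: pose=(4,-8,N) → sL=12, sR=20/3, mL=56/3, mR=-8/3
sensor matrix S = [[30/17, 15/13], [12, 20/3]]; det S = -460/221
solve [mL_A; mL_B] = S·[w00; w01] and [mR_A; mR_B] = S·[w10; w11]:
  w00 = 1, w01 = 1, w10 = -1/2, w11 = 1/2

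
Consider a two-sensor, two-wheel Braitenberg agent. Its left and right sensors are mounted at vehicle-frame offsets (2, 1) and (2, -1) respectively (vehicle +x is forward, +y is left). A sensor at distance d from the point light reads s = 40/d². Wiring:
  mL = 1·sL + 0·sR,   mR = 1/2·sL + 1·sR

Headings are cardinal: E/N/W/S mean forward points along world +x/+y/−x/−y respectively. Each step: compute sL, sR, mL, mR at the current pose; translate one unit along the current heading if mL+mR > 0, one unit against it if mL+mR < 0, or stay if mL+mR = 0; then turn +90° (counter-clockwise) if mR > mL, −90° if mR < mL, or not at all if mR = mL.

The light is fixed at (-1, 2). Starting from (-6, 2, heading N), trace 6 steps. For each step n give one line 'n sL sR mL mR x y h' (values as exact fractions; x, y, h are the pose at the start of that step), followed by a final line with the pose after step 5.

0 1 2 1 5/2 -6 2 N
1 40/49 40/53 40/49 3020/2597 -6 3 W
2 20/13 4/5 20/13 102/65 -7 3 S
3 40/17 40/17 40/17 60/17 -7 2 E
4 1 2 1 5/2 -6 2 N
5 40/49 40/53 40/49 3020/2597 -6 3 W
final -7 3 S

n=0: pose=(-6,2,N); sL=1, sR=2; mL=1, mR=5/2; mL+mR=7/2 → advance +1; mR−mL=3/2 → turn +1·90°
n=1: pose=(-6,3,W); sL=40/49, sR=40/53; mL=40/49, mR=3020/2597; mL+mR=5140/2597 → advance +1; mR−mL=900/2597 → turn +1·90°
n=2: pose=(-7,3,S); sL=20/13, sR=4/5; mL=20/13, mR=102/65; mL+mR=202/65 → advance +1; mR−mL=2/65 → turn +1·90°
n=3: pose=(-7,2,E); sL=40/17, sR=40/17; mL=40/17, mR=60/17; mL+mR=100/17 → advance +1; mR−mL=20/17 → turn +1·90°
n=4: pose=(-6,2,N); sL=1, sR=2; mL=1, mR=5/2; mL+mR=7/2 → advance +1; mR−mL=3/2 → turn +1·90°
n=5: pose=(-6,3,W); sL=40/49, sR=40/53; mL=40/49, mR=3020/2597; mL+mR=5140/2597 → advance +1; mR−mL=900/2597 → turn +1·90°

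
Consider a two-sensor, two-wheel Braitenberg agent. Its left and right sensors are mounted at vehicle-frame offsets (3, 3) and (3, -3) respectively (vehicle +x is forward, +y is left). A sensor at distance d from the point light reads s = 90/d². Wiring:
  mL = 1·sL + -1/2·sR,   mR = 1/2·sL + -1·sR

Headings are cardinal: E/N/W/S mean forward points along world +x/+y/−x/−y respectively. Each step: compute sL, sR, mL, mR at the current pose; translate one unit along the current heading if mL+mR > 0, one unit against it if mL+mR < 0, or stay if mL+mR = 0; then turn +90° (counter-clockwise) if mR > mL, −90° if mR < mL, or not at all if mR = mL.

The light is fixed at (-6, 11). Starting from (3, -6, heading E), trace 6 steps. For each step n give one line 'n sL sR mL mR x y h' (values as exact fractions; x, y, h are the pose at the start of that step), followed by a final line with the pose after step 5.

n=0: pose=(3,-6,E); sL=9/34, sR=45/272; mL=99/544, mR=-9/272; mL+mR=81/544 → advance +1; mR−mL=-117/544 → turn -1·90°
n=1: pose=(4,-6,S); sL=90/569, sR=90/449; mL=14805/255481, mR=-31005/255481; mL+mR=-16200/255481 → advance -1; mR−mL=-45810/255481 → turn -1·90°
n=2: pose=(4,-5,W); sL=9/41, sR=45/109; mL=117/8938, mR=-2709/8938; mL+mR=-1296/4469 → advance -1; mR−mL=-1413/4469 → turn -1·90°
n=3: pose=(5,-5,N); sL=90/233, sR=18/73; mL=4473/17009, mR=-909/17009; mL+mR=3564/17009 → advance +1; mR−mL=-5382/17009 → turn -1·90°
n=4: pose=(5,-4,E); sL=9/34, sR=9/52; mL=315/1768, mR=-9/221; mL+mR=243/1768 → advance +1; mR−mL=-387/1768 → turn -1·90°
n=5: pose=(6,-4,S); sL=10/61, sR=2/9; mL=29/549, mR=-77/549; mL+mR=-16/183 → advance -1; mR−mL=-106/549 → turn -1·90°

0 9/34 45/272 99/544 -9/272 3 -6 E
1 90/569 90/449 14805/255481 -31005/255481 4 -6 S
2 9/41 45/109 117/8938 -2709/8938 4 -5 W
3 90/233 18/73 4473/17009 -909/17009 5 -5 N
4 9/34 9/52 315/1768 -9/221 5 -4 E
5 10/61 2/9 29/549 -77/549 6 -4 S
final 6 -3 W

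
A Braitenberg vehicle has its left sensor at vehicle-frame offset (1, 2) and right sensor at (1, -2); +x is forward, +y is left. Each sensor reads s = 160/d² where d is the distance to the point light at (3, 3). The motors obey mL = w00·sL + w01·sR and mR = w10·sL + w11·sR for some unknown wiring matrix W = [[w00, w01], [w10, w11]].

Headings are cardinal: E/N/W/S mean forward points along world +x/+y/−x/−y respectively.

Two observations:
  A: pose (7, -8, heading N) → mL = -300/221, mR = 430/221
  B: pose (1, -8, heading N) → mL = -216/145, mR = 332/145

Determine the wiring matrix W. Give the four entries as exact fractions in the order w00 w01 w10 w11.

obs A: pose=(7,-8,N) → sL=20/13, sR=20/17, mL=-300/221, mR=430/221
obs B: pose=(1,-8,N) → sL=40/29, sR=8/5, mL=-216/145, mR=332/145
sensor matrix S = [[20/13, 20/17], [40/29, 8/5]]; det S = 5376/6409
solve [mL_A; mL_B] = S·[w00; w01] and [mR_A; mR_B] = S·[w10; w11]:
  w00 = -1/2, w01 = -1/2, w10 = 1/2, w11 = 1

-1/2 -1/2 1/2 1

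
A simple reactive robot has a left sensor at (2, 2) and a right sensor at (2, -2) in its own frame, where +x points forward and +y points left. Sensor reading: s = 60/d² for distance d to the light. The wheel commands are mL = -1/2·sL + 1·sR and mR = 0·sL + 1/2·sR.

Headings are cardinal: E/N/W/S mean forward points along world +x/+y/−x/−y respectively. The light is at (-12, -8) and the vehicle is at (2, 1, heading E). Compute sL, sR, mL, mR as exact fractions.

60/377 12/61 2694/22997 6/61

left sensor world pos  = (4, 3); dL² = 377
right sensor world pos = (4, -1); dR² = 305
sL = 60/377 = 60/377
sR = 60/305 = 12/61
mL = -1/2·sL + 1·sR = 2694/22997
mR = 0·sL + 1/2·sR = 6/61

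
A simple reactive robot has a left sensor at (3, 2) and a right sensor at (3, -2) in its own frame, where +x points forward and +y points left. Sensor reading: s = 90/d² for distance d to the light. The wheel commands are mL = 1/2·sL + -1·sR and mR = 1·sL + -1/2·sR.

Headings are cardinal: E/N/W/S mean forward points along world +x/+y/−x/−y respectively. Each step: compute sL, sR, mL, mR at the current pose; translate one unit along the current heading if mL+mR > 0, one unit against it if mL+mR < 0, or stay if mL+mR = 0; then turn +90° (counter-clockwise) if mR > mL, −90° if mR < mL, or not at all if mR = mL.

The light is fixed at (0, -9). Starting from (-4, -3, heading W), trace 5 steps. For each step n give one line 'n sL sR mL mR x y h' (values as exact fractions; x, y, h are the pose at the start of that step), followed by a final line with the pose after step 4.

n=0: pose=(-4,-3,W); sL=18/13, sR=90/113; mL=-153/1469, mR=1449/1469; mL+mR=1296/1469 → advance +1; mR−mL=1602/1469 → turn +1·90°
n=1: pose=(-5,-3,S); sL=5, sR=45/29; mL=55/58, mR=245/58; mL+mR=150/29 → advance +1; mR−mL=95/29 → turn +1·90°
n=2: pose=(-5,-4,E); sL=90/53, sR=90/13; mL=-4185/689, mR=-1215/689; mL+mR=-5400/689 → advance -1; mR−mL=2970/689 → turn +1·90°
n=3: pose=(-6,-4,N); sL=45/64, sR=9/8; mL=-99/128, mR=9/64; mL+mR=-81/128 → advance -1; mR−mL=117/128 → turn +1·90°
n=4: pose=(-6,-5,W); sL=18/17, sR=10/13; mL=-53/221, mR=149/221; mL+mR=96/221 → advance +1; mR−mL=202/221 → turn +1·90°

0 18/13 90/113 -153/1469 1449/1469 -4 -3 W
1 5 45/29 55/58 245/58 -5 -3 S
2 90/53 90/13 -4185/689 -1215/689 -5 -4 E
3 45/64 9/8 -99/128 9/64 -6 -4 N
4 18/17 10/13 -53/221 149/221 -6 -5 W
final -7 -5 S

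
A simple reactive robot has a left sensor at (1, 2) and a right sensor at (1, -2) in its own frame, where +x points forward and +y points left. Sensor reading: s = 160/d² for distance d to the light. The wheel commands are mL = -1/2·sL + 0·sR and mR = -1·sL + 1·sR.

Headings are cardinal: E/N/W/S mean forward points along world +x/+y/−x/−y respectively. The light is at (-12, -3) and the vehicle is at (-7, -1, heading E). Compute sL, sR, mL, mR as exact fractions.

40/13 40/9 -20/13 160/117

left sensor world pos  = (-6, 1); dL² = 52
right sensor world pos = (-6, -3); dR² = 36
sL = 160/52 = 40/13
sR = 160/36 = 40/9
mL = -1/2·sL + 0·sR = -20/13
mR = -1·sL + 1·sR = 160/117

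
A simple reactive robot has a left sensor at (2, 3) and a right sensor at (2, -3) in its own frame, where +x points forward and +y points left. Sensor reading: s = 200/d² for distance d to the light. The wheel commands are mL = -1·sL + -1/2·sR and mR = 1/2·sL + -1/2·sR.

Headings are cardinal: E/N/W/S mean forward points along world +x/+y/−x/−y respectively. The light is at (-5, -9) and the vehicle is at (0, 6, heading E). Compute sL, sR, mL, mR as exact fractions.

200/373 200/193 -75900/71989 -18000/71989

left sensor world pos  = (2, 9); dL² = 373
right sensor world pos = (2, 3); dR² = 193
sL = 200/373 = 200/373
sR = 200/193 = 200/193
mL = -1·sL + -1/2·sR = -75900/71989
mR = 1/2·sL + -1/2·sR = -18000/71989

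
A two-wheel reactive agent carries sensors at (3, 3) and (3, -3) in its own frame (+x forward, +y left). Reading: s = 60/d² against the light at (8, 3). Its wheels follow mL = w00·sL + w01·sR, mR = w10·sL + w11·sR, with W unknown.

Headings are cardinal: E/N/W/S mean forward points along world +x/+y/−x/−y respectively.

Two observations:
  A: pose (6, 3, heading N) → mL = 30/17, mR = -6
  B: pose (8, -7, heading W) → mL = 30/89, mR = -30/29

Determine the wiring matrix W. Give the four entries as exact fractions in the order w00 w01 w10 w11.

obs A: pose=(6,3,N) → sL=30/17, sR=6, mL=30/17, mR=-6
obs B: pose=(8,-7,W) → sL=30/89, sR=30/29, mL=30/89, mR=-30/29
sensor matrix S = [[30/17, 6], [30/89, 30/29]]; det S = -8640/43877
solve [mL_A; mL_B] = S·[w00; w01] and [mR_A; mR_B] = S·[w10; w11]:
  w00 = 1, w01 = 0, w10 = 0, w11 = -1

1 0 0 -1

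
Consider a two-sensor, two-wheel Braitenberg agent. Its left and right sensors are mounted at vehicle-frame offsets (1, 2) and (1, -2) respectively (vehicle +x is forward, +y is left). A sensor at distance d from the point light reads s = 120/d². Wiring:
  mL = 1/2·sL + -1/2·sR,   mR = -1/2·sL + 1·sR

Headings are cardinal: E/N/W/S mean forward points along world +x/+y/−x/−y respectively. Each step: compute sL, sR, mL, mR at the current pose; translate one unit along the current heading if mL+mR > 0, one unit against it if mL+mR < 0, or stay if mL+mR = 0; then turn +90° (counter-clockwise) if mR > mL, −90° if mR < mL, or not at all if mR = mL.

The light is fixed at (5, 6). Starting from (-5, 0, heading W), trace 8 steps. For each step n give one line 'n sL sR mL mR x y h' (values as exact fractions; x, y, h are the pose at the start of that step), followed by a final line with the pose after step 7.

n=0: pose=(-5,0,W); sL=24/37, sR=120/137; mL=-576/5069, mR=2796/5069; mL+mR=60/137 → advance +1; mR−mL=3372/5069 → turn +1·90°
n=1: pose=(-6,0,S); sL=12/13, sR=60/109; mL=264/1417, mR=126/1417; mL+mR=30/109 → advance +1; mR−mL=-138/1417 → turn -1·90°
n=2: pose=(-6,-1,W); sL=8/15, sR=120/169; mL=-224/2535, mR=1124/2535; mL+mR=60/169 → advance +1; mR−mL=1348/2535 → turn +1·90°
n=3: pose=(-7,-1,S); sL=30/41, sR=6/13; mL=72/533, mR=51/533; mL+mR=3/13 → advance +1; mR−mL=-21/533 → turn -1·90°
n=4: pose=(-7,-2,W); sL=120/269, sR=24/41; mL=-768/11029, mR=3996/11029; mL+mR=12/41 → advance +1; mR−mL=4764/11029 → turn +1·90°
n=5: pose=(-8,-2,S); sL=60/101, sR=20/51; mL=520/5151, mR=490/5151; mL+mR=10/51 → advance +1; mR−mL=-10/1717 → turn -1·90°
n=6: pose=(-8,-3,W); sL=120/317, sR=24/49; mL=-864/15533, mR=4668/15533; mL+mR=12/49 → advance +1; mR−mL=5532/15533 → turn +1·90°
n=7: pose=(-9,-3,S); sL=30/61, sR=30/89; mL=420/5429, mR=495/5429; mL+mR=15/89 → advance +1; mR−mL=75/5429 → turn +1·90°

0 24/37 120/137 -576/5069 2796/5069 -5 0 W
1 12/13 60/109 264/1417 126/1417 -6 0 S
2 8/15 120/169 -224/2535 1124/2535 -6 -1 W
3 30/41 6/13 72/533 51/533 -7 -1 S
4 120/269 24/41 -768/11029 3996/11029 -7 -2 W
5 60/101 20/51 520/5151 490/5151 -8 -2 S
6 120/317 24/49 -864/15533 4668/15533 -8 -3 W
7 30/61 30/89 420/5429 495/5429 -9 -3 S
final -9 -4 E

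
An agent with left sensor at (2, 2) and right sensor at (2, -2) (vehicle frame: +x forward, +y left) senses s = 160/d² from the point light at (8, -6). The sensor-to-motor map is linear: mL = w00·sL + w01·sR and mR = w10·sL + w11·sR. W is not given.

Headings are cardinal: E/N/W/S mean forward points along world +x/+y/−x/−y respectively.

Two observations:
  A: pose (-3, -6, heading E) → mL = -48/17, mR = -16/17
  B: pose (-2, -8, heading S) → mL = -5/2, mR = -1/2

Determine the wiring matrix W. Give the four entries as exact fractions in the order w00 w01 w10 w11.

-1 -1/2 0 -1/2

obs A: pose=(-3,-6,E) → sL=32/17, sR=32/17, mL=-48/17, mR=-16/17
obs B: pose=(-2,-8,S) → sL=2, sR=1, mL=-5/2, mR=-1/2
sensor matrix S = [[32/17, 32/17], [2, 1]]; det S = -32/17
solve [mL_A; mL_B] = S·[w00; w01] and [mR_A; mR_B] = S·[w10; w11]:
  w00 = -1, w01 = -1/2, w10 = 0, w11 = -1/2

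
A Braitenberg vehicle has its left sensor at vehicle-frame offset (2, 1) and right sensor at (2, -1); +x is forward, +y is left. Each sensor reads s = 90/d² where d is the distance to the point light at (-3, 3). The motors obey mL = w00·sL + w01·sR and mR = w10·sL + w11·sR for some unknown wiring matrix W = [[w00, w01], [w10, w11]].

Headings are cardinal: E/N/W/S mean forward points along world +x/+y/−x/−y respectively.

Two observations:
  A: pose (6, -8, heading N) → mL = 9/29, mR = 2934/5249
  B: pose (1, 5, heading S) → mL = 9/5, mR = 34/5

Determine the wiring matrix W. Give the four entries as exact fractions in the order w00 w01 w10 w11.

obs A: pose=(6,-8,N) → sL=18/29, sR=90/181, mL=9/29, mR=2934/5249
obs B: pose=(1,5,S) → sL=18/5, sR=10, mL=9/5, mR=34/5
sensor matrix S = [[18/29, 90/181], [18/5, 10]]; det S = 23184/5249
solve [mL_A; mL_B] = S·[w00; w01] and [mR_A; mR_B] = S·[w10; w11]:
  w00 = 1/2, w01 = 0, w10 = 1/2, w11 = 1/2

1/2 0 1/2 1/2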